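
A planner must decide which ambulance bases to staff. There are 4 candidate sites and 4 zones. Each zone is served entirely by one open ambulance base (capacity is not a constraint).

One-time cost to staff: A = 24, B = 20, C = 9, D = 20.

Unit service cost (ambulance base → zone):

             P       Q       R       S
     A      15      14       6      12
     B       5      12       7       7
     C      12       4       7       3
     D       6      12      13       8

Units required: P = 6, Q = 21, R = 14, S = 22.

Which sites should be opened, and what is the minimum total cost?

For any fixed open set, each zone goes to its cheapest open site; total = fixed + service.
{B, C}: P→B 5·6=30, Q→C 4·21=84, R→B 7·14=98, S→C 3·22=66. Service 278; fixed 29; total 307.
{C, D}: P→D 6·6=36, Q→C 4·21=84, R→C 7·14=98, S→C 3·22=66. Service 284; fixed 29; total 313.
{A, B, C}: P→B 5·6=30, Q→C 4·21=84, R→A 6·14=84, S→C 3·22=66. Service 264; fixed 53; total 317.
{A, B, C, D}: P→B 5·6=30, Q→C 4·21=84, R→A 6·14=84, S→C 3·22=66. Service 264; fixed 73; total 337.
No other subset beats 307.

Open B and C; minimum total cost 307.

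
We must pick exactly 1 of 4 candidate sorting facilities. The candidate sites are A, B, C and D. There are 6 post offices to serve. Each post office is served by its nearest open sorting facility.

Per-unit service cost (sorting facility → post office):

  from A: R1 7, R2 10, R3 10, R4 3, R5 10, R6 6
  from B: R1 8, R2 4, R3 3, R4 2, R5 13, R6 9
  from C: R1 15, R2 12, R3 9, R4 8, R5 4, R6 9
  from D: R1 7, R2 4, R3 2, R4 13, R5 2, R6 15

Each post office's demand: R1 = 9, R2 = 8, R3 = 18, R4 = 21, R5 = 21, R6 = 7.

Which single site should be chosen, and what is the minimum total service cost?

With exactly 1 open, each post office uses its cheapest among the chosen.
{B}: R1→B 8·9=72, R2→B 4·8=32, R3→B 3·18=54, R4→B 2·21=42, R5→B 13·21=273, R6→B 9·7=63. Service cost 536.
{D}: service cost 551
{A}: service cost 638
Among all 4 size-1 choices, {B} is lowest.

Choose B only; total service cost 536.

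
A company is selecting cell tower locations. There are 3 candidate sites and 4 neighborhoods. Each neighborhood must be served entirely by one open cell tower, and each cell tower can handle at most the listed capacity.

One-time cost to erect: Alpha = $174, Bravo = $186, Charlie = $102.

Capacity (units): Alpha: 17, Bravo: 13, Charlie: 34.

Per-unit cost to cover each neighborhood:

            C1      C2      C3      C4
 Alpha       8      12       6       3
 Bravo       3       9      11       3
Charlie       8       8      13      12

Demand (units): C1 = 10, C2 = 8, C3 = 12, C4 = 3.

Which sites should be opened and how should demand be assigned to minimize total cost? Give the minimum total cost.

Minimum total cost: 438

Open {Charlie}: C1→Charlie 8·10=80, C2→Charlie 8·8=64, C3→Charlie 13·12=156, C4→Charlie 12·3=36.
Loads: Charlie carries 33/34. Service 336; fixed 102; total 438.
Next best feasible plan costs 501.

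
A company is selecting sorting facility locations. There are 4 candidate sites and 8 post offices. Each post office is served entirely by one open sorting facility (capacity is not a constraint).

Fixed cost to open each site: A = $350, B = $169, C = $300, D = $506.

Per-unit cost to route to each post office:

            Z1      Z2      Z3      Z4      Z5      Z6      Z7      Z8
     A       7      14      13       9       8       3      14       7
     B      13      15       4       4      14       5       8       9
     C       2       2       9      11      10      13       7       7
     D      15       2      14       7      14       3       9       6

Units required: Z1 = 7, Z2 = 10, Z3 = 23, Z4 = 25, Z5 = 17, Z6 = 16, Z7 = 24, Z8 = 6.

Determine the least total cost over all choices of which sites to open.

Minimum total cost: 1155

For any fixed open set, each post office goes to its cheapest open site; total = fixed + service.
{B, C}: Z1→C 2·7=14, Z2→C 2·10=20, Z3→B 4·23=92, Z4→B 4·25=100, Z5→C 10·17=170, Z6→B 5·16=80, Z7→C 7·24=168, Z8→C 7·6=42. Service 686; fixed 469; total 1155.
{B}: Z1→B 13·7=91, Z2→B 15·10=150, Z3→B 4·23=92, Z4→B 4·25=100, Z5→B 14·17=238, Z6→B 5·16=80, Z7→B 8·24=192, Z8→B 9·6=54. Service 997; fixed 169; total 1166.
{A, B}: service 799 + fixed 519 = 1318
{A, B, C, D}: service 614 + fixed 1325 = 1939
No other subset beats 1155.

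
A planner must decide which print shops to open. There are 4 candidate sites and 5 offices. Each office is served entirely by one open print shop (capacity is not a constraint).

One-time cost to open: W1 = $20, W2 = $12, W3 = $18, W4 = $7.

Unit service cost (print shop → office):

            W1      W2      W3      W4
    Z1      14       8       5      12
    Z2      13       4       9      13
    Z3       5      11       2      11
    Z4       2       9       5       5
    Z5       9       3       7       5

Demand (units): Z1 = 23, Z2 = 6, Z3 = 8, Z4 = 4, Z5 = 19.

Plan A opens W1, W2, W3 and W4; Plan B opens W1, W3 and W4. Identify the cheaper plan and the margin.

Plan A: {W1, W2, W3, W4}: Z1→W3 5·23=115, Z2→W2 4·6=24, Z3→W3 2·8=16, Z4→W1 2·4=8, Z5→W2 3·19=57. Service 220; fixed 57; total 277.
Plan B: {W1, W3, W4}: Z1→W3 5·23=115, Z2→W3 9·6=54, Z3→W3 2·8=16, Z4→W1 2·4=8, Z5→W4 5·19=95. Service 288; fixed 45; total 333.
Difference: |277 − 333| = 56.

Plan A is cheaper by 56.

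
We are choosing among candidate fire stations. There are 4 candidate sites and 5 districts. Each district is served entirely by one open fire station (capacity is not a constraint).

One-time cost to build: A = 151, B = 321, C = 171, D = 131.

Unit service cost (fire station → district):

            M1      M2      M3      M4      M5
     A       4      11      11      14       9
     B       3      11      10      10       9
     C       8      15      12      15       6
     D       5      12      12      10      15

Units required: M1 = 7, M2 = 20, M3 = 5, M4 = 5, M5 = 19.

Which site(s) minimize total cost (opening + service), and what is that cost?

For any fixed open set, each district goes to its cheapest open site; total = fixed + service.
{A}: M1→A 4·7=28, M2→A 11·20=220, M3→A 11·5=55, M4→A 14·5=70, M5→A 9·19=171. Service 544; fixed 151; total 695.
{C}: M1→C 8·7=56, M2→C 15·20=300, M3→C 12·5=60, M4→C 15·5=75, M5→C 6·19=114. Service 605; fixed 171; total 776.
{C, D}: M1→D 5·7=35, M2→D 12·20=240, M3→C 12·5=60, M4→D 10·5=50, M5→C 6·19=114. Service 499; fixed 302; total 801.
{A, B, C, D}: service 455 + fixed 774 = 1229
(All 15 nonempty subsets were checked; A only is lowest.)

Open A only; minimum total cost 695.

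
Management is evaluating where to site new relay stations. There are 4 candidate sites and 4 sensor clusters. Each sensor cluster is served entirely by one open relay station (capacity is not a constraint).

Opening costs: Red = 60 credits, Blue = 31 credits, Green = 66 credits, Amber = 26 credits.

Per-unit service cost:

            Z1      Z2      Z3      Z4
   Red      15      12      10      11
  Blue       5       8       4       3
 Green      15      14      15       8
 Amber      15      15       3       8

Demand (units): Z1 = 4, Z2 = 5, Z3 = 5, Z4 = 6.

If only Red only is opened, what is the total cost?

Each sensor cluster is assigned to its cheapest site among the open ones.
{Red}: Z1→Red 15·4=60, Z2→Red 12·5=60, Z3→Red 10·5=50, Z4→Red 11·6=66. Service 236; fixed 60; total 296.

Total cost: 296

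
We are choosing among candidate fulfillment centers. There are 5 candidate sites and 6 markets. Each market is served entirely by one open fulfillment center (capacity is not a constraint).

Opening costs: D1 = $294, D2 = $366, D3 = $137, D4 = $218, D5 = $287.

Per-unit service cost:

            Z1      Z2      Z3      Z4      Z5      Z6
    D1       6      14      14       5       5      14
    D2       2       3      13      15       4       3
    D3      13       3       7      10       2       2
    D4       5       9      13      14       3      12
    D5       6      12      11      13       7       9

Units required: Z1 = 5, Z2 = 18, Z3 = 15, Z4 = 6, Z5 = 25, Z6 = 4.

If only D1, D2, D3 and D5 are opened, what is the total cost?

Each market is assigned to its cheapest site among the open ones.
{D1, D2, D3, D5}: Z1→D2 2·5=10, Z2→D2 3·18=54, Z3→D3 7·15=105, Z4→D1 5·6=30, Z5→D3 2·25=50, Z6→D3 2·4=8. Service 257; fixed 1084; total 1341.

Total cost: 1341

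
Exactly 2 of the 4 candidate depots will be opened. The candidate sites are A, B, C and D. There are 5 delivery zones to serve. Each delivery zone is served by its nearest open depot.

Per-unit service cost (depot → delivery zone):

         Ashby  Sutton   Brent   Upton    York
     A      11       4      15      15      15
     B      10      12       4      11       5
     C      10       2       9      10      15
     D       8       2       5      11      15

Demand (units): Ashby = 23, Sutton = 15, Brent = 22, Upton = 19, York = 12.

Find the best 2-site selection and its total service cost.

Choose B and D; total service cost 571.

With exactly 2 open, each delivery zone uses its cheapest among the chosen.
{B, D}: Ashby→D 8·23=184, Sutton→D 2·15=30, Brent→B 4·22=88, Upton→B 11·19=209, York→B 5·12=60. Service cost 571.
{B, C}: service cost 598
{A, B}: service cost 647
Among all 6 size-2 choices, {B, D} is lowest.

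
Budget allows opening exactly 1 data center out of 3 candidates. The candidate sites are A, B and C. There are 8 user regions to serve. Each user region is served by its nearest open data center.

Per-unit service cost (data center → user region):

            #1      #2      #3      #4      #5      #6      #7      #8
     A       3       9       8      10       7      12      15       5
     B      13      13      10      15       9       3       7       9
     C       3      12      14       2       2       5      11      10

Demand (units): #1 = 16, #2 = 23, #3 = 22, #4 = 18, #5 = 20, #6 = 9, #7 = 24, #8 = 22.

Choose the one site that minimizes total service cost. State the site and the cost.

With exactly 1 open, each user region uses its cheapest among the chosen.
{C}: #1→C 3·16=48, #2→C 12·23=276, #3→C 14·22=308, #4→C 2·18=36, #5→C 2·20=40, #6→C 5·9=45, #7→C 11·24=264, #8→C 10·22=220. Service cost 1237.
{A}: service cost 1329
{B}: service cost 1570
Among all 3 size-1 choices, {C} is lowest.

Choose C only; total service cost 1237.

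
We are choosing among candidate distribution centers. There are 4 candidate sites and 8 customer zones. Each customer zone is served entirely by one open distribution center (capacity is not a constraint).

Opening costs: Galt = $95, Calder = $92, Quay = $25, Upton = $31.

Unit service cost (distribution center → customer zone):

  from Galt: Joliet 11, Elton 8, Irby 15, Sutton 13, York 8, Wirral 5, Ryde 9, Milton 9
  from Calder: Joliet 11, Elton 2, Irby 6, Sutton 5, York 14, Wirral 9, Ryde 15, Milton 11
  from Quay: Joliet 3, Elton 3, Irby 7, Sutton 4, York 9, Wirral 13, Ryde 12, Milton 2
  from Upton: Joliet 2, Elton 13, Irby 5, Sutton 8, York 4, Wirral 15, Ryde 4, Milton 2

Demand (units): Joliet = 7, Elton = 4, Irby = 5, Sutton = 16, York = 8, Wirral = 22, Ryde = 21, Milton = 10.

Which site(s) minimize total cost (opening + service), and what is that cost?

For any fixed open set, each customer zone goes to its cheapest open site; total = fixed + service.
{Galt, Quay, Upton}: Joliet→Upton 2·7=14, Elton→Quay 3·4=12, Irby→Upton 5·5=25, Sutton→Quay 4·16=64, York→Upton 4·8=32, Wirral→Galt 5·22=110, Ryde→Upton 4·21=84, Milton→Quay 2·10=20. Service 361; fixed 151; total 512.
{Galt, Upton}: service 445 + fixed 126 = 571
{Calder, Upton}: service 461 + fixed 123 = 584
{Galt, Calder, Quay, Upton}: Joliet→Upton 2·7=14, Elton→Calder 2·4=8, Irby→Upton 5·5=25, Sutton→Quay 4·16=64, York→Upton 4·8=32, Wirral→Galt 5·22=110, Ryde→Upton 4·21=84, Milton→Quay 2·10=20. Service 357; fixed 243; total 600.
No other subset beats 512.

Open Galt, Quay and Upton; minimum total cost 512.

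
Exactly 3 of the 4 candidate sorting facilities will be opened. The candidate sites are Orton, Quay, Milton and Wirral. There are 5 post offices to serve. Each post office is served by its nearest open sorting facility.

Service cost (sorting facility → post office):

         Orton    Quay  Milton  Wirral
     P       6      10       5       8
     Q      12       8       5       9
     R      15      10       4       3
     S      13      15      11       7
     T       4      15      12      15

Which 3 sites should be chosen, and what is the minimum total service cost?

Choose Orton, Milton and Wirral; total service cost 24.

With exactly 3 open, each post office uses its cheapest among the chosen.
{Orton, Milton, Wirral}: P→Milton 5, Q→Milton 5, R→Wirral 3, S→Wirral 7, T→Orton 4. Service cost 24.
{Orton, Quay, Wirral}: service cost 28
{Orton, Quay, Milton}: service cost 29
Among all 4 size-3 choices, {Orton, Milton, Wirral} is lowest.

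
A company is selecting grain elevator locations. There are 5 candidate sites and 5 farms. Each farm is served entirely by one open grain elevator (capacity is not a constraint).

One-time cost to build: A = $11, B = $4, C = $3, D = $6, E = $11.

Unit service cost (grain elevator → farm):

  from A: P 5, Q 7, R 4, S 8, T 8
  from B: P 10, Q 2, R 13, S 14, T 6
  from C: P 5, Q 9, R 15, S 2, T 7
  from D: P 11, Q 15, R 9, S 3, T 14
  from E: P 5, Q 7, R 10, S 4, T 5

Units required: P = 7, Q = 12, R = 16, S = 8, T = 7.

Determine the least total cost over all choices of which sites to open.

Minimum total cost: 199

For any fixed open set, each farm goes to its cheapest open site; total = fixed + service.
{A, B, C}: P→A 5·7=35, Q→B 2·12=24, R→A 4·16=64, S→C 2·8=16, T→B 6·7=42. Service 181; fixed 18; total 199.
{A, B, C, E}: P→A 5·7=35, Q→B 2·12=24, R→A 4·16=64, S→C 2·8=16, T→E 5·7=35. Service 174; fixed 29; total 203.
{A, B, C, D}: service 181 + fixed 24 = 205
{A, B, C, D, E}: service 174 + fixed 35 = 209
No other subset beats 199.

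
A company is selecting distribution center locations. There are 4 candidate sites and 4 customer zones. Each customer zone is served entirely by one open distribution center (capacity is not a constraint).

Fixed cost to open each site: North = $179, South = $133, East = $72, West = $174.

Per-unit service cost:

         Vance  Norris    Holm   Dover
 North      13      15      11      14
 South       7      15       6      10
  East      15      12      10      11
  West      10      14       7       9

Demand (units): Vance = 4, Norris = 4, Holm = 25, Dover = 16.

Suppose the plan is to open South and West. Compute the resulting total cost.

Total cost: 685

Each customer zone is assigned to its cheapest site among the open ones.
{South, West}: Vance→South 7·4=28, Norris→West 14·4=56, Holm→South 6·25=150, Dover→West 9·16=144. Service 378; fixed 307; total 685.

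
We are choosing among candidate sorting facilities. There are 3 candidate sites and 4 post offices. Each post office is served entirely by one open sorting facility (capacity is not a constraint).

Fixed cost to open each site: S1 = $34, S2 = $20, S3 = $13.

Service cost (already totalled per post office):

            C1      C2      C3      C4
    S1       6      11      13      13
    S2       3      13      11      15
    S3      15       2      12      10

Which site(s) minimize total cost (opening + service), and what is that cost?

Open S3 only; minimum total cost 52.

For any fixed open set, each post office goes to its cheapest open site; total = fixed + service.
{S3}: C1→S3 15, C2→S3 2, C3→S3 12, C4→S3 10. Service 39; fixed 13; total 52.
{S2, S3}: service 26 + fixed 33 = 59
{S2}: C1→S2 3, C2→S2 13, C3→S2 11, C4→S2 15. Service 42; fixed 20; total 62.
{S1, S2, S3}: service 26 + fixed 67 = 93
(All 7 nonempty subsets were checked; S3 only is lowest.)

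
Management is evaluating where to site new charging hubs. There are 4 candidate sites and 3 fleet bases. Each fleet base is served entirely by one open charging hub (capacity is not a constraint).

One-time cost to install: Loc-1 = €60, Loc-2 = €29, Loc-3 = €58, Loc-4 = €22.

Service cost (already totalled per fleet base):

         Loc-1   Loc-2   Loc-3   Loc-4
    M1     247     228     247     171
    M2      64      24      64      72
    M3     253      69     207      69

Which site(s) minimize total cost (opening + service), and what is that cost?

For any fixed open set, each fleet base goes to its cheapest open site; total = fixed + service.
{Loc-2, Loc-4}: M1→Loc-4 171, M2→Loc-2 24, M3→Loc-2 69. Service 264; fixed 51; total 315.
{Loc-4}: service 312 + fixed 22 = 334
{Loc-2}: M1→Loc-2 228, M2→Loc-2 24, M3→Loc-2 69. Service 321; fixed 29; total 350.
{Loc-1, Loc-2, Loc-3, Loc-4}: service 264 + fixed 169 = 433
No other subset beats 315.

Open Loc-2 and Loc-4; minimum total cost 315.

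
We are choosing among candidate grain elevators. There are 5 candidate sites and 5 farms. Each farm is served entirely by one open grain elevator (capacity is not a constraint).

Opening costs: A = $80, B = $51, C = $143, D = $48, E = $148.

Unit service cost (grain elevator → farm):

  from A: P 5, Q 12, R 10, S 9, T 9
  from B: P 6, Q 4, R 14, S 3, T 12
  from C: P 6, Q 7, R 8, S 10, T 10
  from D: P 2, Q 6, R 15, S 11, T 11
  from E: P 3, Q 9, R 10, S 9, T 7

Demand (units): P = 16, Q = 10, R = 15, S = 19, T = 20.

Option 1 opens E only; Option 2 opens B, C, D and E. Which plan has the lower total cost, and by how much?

Option 1 is cheaper by 32.

Option 1: {E}: P→E 3·16=48, Q→E 9·10=90, R→E 10·15=150, S→E 9·19=171, T→E 7·20=140. Service 599; fixed 148; total 747.
Option 2: {B, C, D, E}: P→D 2·16=32, Q→B 4·10=40, R→C 8·15=120, S→B 3·19=57, T→E 7·20=140. Service 389; fixed 390; total 779.
Difference: |747 − 779| = 32.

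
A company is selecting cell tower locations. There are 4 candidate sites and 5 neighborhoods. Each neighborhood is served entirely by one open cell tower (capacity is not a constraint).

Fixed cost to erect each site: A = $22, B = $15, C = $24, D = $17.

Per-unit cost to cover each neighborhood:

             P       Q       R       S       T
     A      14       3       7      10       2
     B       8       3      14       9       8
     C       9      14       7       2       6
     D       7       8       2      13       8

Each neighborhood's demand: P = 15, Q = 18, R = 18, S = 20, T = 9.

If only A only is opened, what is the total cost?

Total cost: 630

Each neighborhood is assigned to its cheapest site among the open ones.
{A}: P→A 14·15=210, Q→A 3·18=54, R→A 7·18=126, S→A 10·20=200, T→A 2·9=18. Service 608; fixed 22; total 630.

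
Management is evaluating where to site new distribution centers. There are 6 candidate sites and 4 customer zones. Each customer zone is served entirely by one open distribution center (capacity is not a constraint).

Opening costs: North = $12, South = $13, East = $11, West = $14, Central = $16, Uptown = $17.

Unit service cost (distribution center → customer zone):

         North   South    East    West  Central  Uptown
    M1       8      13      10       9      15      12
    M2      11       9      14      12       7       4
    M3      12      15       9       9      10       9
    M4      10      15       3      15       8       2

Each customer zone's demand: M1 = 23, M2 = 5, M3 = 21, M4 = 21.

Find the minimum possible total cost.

For any fixed open set, each customer zone goes to its cheapest open site; total = fixed + service.
{North, Uptown}: M1→North 8·23=184, M2→Uptown 4·5=20, M3→Uptown 9·21=189, M4→Uptown 2·21=42. Service 435; fixed 29; total 464.
{North, East, Uptown}: M1→North 8·23=184, M2→Uptown 4·5=20, M3→East 9·21=189, M4→Uptown 2·21=42. Service 435; fixed 40; total 475.
{North, South, Uptown}: M1→North 8·23=184, M2→Uptown 4·5=20, M3→Uptown 9·21=189, M4→Uptown 2·21=42. Service 435; fixed 42; total 477.
{North, South, East, West, Central, Uptown}: service 435 + fixed 83 = 518
No other subset beats 464.

Minimum total cost: 464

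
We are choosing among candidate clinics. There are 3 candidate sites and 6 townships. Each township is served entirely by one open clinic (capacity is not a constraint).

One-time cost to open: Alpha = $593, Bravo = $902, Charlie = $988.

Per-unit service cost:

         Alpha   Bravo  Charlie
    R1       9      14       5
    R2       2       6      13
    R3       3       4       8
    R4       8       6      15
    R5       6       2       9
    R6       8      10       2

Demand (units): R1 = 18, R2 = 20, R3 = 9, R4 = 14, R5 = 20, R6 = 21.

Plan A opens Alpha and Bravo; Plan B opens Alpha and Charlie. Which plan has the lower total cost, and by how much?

Plan B is cheaper by 4.

Plan A: {Alpha, Bravo}: R1→Alpha 9·18=162, R2→Alpha 2·20=40, R3→Alpha 3·9=27, R4→Bravo 6·14=84, R5→Bravo 2·20=40, R6→Alpha 8·21=168. Service 521; fixed 1495; total 2016.
Plan B: {Alpha, Charlie}: R1→Charlie 5·18=90, R2→Alpha 2·20=40, R3→Alpha 3·9=27, R4→Alpha 8·14=112, R5→Alpha 6·20=120, R6→Charlie 2·21=42. Service 431; fixed 1581; total 2012.
Difference: |2016 − 2012| = 4.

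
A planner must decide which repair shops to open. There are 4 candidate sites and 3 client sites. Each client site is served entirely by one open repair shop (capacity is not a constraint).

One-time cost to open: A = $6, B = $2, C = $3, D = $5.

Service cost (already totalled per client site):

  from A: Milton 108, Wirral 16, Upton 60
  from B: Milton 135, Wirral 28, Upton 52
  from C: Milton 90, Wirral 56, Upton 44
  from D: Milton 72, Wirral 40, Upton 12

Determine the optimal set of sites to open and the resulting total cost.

For any fixed open set, each client site goes to its cheapest open site; total = fixed + service.
{A, D}: Milton→D 72, Wirral→A 16, Upton→D 12. Service 100; fixed 11; total 111.
{A, B, D}: service 100 + fixed 13 = 113
{A, C, D}: Milton→D 72, Wirral→A 16, Upton→D 12. Service 100; fixed 14; total 114.
{A, B, C, D}: service 100 + fixed 16 = 116
No other subset beats 111.

Open A and D; minimum total cost 111.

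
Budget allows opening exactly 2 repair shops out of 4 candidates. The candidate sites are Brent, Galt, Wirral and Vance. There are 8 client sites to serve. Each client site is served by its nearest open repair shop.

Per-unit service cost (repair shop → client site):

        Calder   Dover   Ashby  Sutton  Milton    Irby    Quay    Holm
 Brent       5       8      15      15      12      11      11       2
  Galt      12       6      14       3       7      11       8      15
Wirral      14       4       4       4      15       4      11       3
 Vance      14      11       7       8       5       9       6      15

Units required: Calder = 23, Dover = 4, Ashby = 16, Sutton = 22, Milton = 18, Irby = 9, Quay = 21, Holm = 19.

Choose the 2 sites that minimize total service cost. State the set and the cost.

With exactly 2 open, each client site uses its cheapest among the chosen.
{Brent, Vance}: Calder→Brent 5·23=115, Dover→Brent 8·4=32, Ashby→Vance 7·16=112, Sutton→Vance 8·22=176, Milton→Vance 5·18=90, Irby→Vance 9·9=81, Quay→Vance 6·21=126, Holm→Brent 2·19=38. Service cost 770.
{Wirral, Vance}: service cost 799
{Brent, Wirral}: service cost 804
Among all 6 size-2 choices, {Brent, Vance} is lowest.

Choose Brent and Vance; total service cost 770.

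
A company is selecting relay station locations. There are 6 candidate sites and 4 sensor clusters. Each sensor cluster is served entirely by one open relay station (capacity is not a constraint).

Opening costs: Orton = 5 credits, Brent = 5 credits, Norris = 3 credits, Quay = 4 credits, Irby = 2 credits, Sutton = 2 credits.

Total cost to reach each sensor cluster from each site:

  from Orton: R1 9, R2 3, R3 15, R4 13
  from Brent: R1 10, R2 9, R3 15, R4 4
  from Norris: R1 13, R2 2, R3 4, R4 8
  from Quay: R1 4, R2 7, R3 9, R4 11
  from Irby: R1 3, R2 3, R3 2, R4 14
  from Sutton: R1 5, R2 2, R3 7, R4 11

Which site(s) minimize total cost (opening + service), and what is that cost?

For any fixed open set, each sensor cluster goes to its cheapest open site; total = fixed + service.
{Brent, Irby}: R1→Irby 3, R2→Irby 3, R3→Irby 2, R4→Brent 4. Service 12; fixed 7; total 19.
{Brent, Irby, Sutton}: service 11 + fixed 9 = 20
{Norris, Irby}: service 15 + fixed 5 = 20
{Orton, Brent, Norris, Quay, Irby, Sutton}: service 11 + fixed 21 = 32
No other subset beats 19.

Open Brent and Irby; minimum total cost 19.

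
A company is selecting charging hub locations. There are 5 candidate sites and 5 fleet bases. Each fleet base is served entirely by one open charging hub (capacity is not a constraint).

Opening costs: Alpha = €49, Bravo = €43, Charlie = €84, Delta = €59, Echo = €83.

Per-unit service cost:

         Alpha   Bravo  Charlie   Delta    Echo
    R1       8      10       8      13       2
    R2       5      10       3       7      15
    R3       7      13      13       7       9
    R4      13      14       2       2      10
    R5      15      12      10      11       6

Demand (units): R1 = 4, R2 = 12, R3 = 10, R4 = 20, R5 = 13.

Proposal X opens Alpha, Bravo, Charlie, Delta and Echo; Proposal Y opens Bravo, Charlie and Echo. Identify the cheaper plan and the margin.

Proposal Y is cheaper by 88.

Proposal X: {Alpha, Bravo, Charlie, Delta, Echo}: R1→Echo 2·4=8, R2→Charlie 3·12=36, R3→Alpha 7·10=70, R4→Charlie 2·20=40, R5→Echo 6·13=78. Service 232; fixed 318; total 550.
Proposal Y: {Bravo, Charlie, Echo}: R1→Echo 2·4=8, R2→Charlie 3·12=36, R3→Echo 9·10=90, R4→Charlie 2·20=40, R5→Echo 6·13=78. Service 252; fixed 210; total 462.
Difference: |550 − 462| = 88.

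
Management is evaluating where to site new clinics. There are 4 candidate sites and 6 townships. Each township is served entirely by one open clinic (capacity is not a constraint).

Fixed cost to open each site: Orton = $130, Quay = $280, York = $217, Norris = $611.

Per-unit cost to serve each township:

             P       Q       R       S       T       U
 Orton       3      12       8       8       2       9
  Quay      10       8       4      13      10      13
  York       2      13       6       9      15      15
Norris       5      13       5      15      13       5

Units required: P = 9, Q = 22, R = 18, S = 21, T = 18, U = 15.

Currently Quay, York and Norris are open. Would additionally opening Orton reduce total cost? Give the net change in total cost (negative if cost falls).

Yes — net change −35 (cost falls by 35).

Current service cost with {Quay, York, Norris}: 710.
Adding Orton: each township re-picks its cheapest; new service cost 545, saving 165.
Extra fixed cost: 130. Net change = 130 − 165 = -35.
(Totals: 1818 → 1783.)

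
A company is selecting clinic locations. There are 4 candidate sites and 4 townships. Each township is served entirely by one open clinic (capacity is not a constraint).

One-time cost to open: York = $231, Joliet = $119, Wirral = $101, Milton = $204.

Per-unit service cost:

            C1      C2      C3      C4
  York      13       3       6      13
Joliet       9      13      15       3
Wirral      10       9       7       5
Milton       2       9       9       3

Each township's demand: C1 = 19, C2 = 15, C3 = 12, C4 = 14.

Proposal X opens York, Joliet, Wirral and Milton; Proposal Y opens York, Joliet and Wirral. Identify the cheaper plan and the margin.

Proposal Y is cheaper by 71.

Proposal X: {York, Joliet, Wirral, Milton}: C1→Milton 2·19=38, C2→York 3·15=45, C3→York 6·12=72, C4→Joliet 3·14=42. Service 197; fixed 655; total 852.
Proposal Y: {York, Joliet, Wirral}: C1→Joliet 9·19=171, C2→York 3·15=45, C3→York 6·12=72, C4→Joliet 3·14=42. Service 330; fixed 451; total 781.
Difference: |852 − 781| = 71.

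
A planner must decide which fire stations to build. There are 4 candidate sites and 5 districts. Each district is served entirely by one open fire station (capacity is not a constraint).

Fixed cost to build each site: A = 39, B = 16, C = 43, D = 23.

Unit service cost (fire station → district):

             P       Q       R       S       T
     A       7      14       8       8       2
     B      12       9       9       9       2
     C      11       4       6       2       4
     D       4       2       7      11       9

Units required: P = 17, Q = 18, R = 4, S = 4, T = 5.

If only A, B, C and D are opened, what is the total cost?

Each district is assigned to its cheapest site among the open ones.
{A, B, C, D}: P→D 4·17=68, Q→D 2·18=36, R→C 6·4=24, S→C 2·4=8, T→A 2·5=10. Service 146; fixed 121; total 267.

Total cost: 267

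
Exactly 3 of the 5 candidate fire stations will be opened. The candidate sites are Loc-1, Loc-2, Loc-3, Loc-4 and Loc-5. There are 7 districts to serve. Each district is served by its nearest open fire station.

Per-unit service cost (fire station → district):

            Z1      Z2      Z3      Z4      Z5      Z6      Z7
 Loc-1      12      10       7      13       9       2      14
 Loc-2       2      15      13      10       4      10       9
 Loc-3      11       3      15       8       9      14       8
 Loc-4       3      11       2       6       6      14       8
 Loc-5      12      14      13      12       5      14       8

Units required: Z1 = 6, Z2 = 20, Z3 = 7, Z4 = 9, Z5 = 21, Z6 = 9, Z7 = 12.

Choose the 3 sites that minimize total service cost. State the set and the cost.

Choose Loc-1, Loc-3 and Loc-4; total service cost 386.

With exactly 3 open, each district uses its cheapest among the chosen.
{Loc-1, Loc-3, Loc-4}: Z1→Loc-4 3·6=18, Z2→Loc-3 3·20=60, Z3→Loc-4 2·7=14, Z4→Loc-4 6·9=54, Z5→Loc-4 6·21=126, Z6→Loc-1 2·9=18, Z7→Loc-3 8·12=96. Service cost 386.
{Loc-1, Loc-2, Loc-3}: service cost 391
{Loc-2, Loc-3, Loc-4}: service cost 410
Among all 10 size-3 choices, {Loc-1, Loc-3, Loc-4} is lowest.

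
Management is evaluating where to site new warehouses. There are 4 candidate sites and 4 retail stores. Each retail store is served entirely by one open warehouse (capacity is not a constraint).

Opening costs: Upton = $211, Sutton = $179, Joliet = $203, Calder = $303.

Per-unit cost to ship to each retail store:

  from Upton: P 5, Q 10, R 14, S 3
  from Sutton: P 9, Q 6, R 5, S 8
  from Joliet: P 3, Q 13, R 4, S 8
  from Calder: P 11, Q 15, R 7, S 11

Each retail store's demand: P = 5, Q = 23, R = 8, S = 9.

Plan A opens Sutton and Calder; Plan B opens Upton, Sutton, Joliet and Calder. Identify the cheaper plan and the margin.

Plan A is cheaper by 331.

Plan A: {Sutton, Calder}: P→Sutton 9·5=45, Q→Sutton 6·23=138, R→Sutton 5·8=40, S→Sutton 8·9=72. Service 295; fixed 482; total 777.
Plan B: {Upton, Sutton, Joliet, Calder}: P→Joliet 3·5=15, Q→Sutton 6·23=138, R→Joliet 4·8=32, S→Upton 3·9=27. Service 212; fixed 896; total 1108.
Difference: |777 − 1108| = 331.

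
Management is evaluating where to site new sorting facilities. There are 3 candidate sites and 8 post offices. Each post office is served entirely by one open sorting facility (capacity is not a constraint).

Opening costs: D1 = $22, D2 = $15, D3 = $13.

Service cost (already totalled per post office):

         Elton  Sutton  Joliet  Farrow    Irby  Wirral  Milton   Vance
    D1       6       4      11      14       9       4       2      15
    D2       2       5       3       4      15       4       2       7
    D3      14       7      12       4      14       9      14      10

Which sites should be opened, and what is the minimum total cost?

For any fixed open set, each post office goes to its cheapest open site; total = fixed + service.
{D2}: Elton→D2 2, Sutton→D2 5, Joliet→D2 3, Farrow→D2 4, Irby→D2 15, Wirral→D2 4, Milton→D2 2, Vance→D2 7. Service 42; fixed 15; total 57.
{D2, D3}: Elton→D2 2, Sutton→D2 5, Joliet→D2 3, Farrow→D2 4, Irby→D3 14, Wirral→D2 4, Milton→D2 2, Vance→D2 7. Service 41; fixed 28; total 69.
{D1, D2}: Elton→D2 2, Sutton→D1 4, Joliet→D2 3, Farrow→D2 4, Irby→D1 9, Wirral→D1 4, Milton→D1 2, Vance→D2 7. Service 35; fixed 37; total 72.
{D1, D2, D3}: service 35 + fixed 50 = 85
No other subset beats 57.

Open D2 only; minimum total cost 57.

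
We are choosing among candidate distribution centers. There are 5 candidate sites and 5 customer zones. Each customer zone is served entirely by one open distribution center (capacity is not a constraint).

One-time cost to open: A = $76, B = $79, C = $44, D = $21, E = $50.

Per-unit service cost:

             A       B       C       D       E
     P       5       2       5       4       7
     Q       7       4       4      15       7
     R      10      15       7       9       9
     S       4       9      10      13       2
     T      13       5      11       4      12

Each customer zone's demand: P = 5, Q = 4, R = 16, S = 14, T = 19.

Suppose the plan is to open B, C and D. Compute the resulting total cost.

Each customer zone is assigned to its cheapest site among the open ones.
{B, C, D}: P→B 2·5=10, Q→B 4·4=16, R→C 7·16=112, S→B 9·14=126, T→D 4·19=76. Service 340; fixed 144; total 484.

Total cost: 484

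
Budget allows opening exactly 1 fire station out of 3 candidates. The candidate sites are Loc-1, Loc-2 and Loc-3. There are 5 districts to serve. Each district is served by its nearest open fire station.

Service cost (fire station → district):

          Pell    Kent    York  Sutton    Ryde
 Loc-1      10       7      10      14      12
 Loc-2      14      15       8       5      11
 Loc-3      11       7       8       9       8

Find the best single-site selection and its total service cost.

Choose Loc-3 only; total service cost 43.

With exactly 1 open, each district uses its cheapest among the chosen.
{Loc-3}: Pell→Loc-3 11, Kent→Loc-3 7, York→Loc-3 8, Sutton→Loc-3 9, Ryde→Loc-3 8. Service cost 43.
{Loc-1}: service cost 53
{Loc-2}: service cost 53
Among all 3 size-1 choices, {Loc-3} is lowest.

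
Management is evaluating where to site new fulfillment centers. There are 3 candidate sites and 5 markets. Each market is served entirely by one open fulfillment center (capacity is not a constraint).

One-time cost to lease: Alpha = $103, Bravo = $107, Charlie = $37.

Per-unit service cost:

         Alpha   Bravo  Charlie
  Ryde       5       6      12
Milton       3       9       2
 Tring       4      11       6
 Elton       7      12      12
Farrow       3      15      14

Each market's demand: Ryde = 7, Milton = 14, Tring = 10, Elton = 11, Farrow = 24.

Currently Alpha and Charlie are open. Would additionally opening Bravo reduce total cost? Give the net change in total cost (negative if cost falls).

No — net change +107 (cost rises by 107).

Current service cost with {Alpha, Charlie}: 252.
Adding Bravo: each market re-picks its cheapest; new service cost 252, saving 0.
Extra fixed cost: 107. Net change = 107 − 0 = 107.
(Totals: 392 → 499.)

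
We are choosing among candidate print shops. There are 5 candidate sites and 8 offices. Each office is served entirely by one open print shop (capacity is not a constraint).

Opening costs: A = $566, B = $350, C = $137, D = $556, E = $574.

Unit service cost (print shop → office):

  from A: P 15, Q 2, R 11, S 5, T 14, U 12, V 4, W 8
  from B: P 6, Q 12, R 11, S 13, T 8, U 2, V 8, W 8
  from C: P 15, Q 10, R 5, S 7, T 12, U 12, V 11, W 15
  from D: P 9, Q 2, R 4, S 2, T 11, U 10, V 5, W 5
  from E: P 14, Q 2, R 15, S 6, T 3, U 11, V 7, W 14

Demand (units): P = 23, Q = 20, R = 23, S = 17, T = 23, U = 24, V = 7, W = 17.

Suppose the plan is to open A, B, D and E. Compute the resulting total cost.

Each office is assigned to its cheapest site among the open ones.
{A, B, D, E}: P→B 6·23=138, Q→A 2·20=40, R→D 4·23=92, S→D 2·17=34, T→E 3·23=69, U→B 2·24=48, V→A 4·7=28, W→D 5·17=85. Service 534; fixed 2046; total 2580.

Total cost: 2580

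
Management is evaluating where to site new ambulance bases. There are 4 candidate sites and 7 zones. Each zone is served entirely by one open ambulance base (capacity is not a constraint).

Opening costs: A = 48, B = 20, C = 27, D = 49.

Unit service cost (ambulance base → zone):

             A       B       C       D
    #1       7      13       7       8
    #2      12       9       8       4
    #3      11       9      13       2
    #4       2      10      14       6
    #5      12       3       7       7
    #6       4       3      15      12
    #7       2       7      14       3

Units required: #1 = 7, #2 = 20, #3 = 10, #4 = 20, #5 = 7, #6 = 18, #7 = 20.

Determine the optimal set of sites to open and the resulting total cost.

For any fixed open set, each zone goes to its cheapest open site; total = fixed + service.
{A, B, D}: #1→A 7·7=49, #2→D 4·20=80, #3→D 2·10=20, #4→A 2·20=40, #5→B 3·7=21, #6→B 3·18=54, #7→A 2·20=40. Service 304; fixed 117; total 421.
{A, D}: service 350 + fixed 97 = 447
{A, B, C, D}: #1→A 7·7=49, #2→D 4·20=80, #3→D 2·10=20, #4→A 2·20=40, #5→B 3·7=21, #6→B 3·18=54, #7→A 2·20=40. Service 304; fixed 144; total 448.
{B}: service 776 + fixed 20 = 796
(All 15 nonempty subsets were checked; A, B and D is lowest.)

Open A, B and D; minimum total cost 421.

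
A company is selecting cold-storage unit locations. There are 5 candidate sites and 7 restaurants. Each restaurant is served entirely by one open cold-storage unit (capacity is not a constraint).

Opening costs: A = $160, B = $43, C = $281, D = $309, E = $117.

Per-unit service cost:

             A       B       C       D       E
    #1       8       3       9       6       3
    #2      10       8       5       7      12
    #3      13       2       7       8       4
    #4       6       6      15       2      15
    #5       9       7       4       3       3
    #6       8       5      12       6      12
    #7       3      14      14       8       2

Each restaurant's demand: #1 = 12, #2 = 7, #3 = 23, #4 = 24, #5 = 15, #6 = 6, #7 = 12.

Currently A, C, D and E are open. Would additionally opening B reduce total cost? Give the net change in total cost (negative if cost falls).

Current service cost with {A, C, D, E}: 316.
Adding B: each restaurant re-picks its cheapest; new service cost 264, saving 52.
Extra fixed cost: 43. Net change = 43 − 52 = -9.
(Totals: 1183 → 1174.)

Yes — net change −9 (cost falls by 9).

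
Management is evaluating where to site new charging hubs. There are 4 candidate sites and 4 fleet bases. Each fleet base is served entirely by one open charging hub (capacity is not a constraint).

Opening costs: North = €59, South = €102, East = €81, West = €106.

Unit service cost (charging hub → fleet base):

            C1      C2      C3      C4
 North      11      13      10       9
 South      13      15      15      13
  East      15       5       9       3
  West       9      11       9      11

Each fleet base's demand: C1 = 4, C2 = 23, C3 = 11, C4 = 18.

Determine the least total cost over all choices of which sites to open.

Minimum total cost: 409

For any fixed open set, each fleet base goes to its cheapest open site; total = fixed + service.
{East}: C1→East 15·4=60, C2→East 5·23=115, C3→East 9·11=99, C4→East 3·18=54. Service 328; fixed 81; total 409.
{North, East}: C1→North 11·4=44, C2→East 5·23=115, C3→East 9·11=99, C4→East 3·18=54. Service 312; fixed 140; total 452.
{East, West}: service 304 + fixed 187 = 491
{North, South, East, West}: service 304 + fixed 348 = 652
No other subset beats 409.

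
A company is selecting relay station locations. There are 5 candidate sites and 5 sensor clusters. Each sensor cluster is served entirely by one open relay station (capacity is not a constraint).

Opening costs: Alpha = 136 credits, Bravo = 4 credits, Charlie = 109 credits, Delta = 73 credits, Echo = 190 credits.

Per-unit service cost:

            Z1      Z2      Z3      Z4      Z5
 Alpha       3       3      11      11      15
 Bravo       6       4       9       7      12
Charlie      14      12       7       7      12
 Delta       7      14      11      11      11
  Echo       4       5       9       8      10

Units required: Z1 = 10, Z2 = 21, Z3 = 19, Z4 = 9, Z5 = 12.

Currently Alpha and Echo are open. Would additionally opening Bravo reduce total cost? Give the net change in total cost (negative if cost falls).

Yes — net change −5 (cost falls by 5).

Current service cost with {Alpha, Echo}: 456.
Adding Bravo: each sensor cluster re-picks its cheapest; new service cost 447, saving 9.
Extra fixed cost: 4. Net change = 4 − 9 = -5.
(Totals: 782 → 777.)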